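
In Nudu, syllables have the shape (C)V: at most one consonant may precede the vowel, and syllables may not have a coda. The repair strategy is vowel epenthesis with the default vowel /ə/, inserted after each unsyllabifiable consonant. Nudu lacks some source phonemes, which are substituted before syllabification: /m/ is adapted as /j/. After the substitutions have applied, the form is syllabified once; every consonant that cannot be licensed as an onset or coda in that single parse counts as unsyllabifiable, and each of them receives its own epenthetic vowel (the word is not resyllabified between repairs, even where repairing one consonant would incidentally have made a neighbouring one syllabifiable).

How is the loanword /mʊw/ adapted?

jʊwə

Substitution: /m/ → /j/, giving /jʊw/.
Under (C)V, the unsyllabifiable consonants are /w/ (no codas are permitted; onsets are limited to one consonant).
Each unlicensed consonant becomes the onset of a new syllable: /w/ → /wə/.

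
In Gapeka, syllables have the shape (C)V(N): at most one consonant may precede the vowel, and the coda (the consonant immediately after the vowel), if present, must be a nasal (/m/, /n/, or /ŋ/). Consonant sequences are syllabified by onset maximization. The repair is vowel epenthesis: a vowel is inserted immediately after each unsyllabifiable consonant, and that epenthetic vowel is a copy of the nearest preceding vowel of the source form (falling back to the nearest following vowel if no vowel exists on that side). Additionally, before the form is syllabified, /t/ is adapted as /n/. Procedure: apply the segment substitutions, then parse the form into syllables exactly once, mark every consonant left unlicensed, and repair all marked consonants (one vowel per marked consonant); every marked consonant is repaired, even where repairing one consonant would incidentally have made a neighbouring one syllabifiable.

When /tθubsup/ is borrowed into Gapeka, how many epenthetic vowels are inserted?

3

After substitution the input is /nθubsup/.
The unsyllabifiable consonants are /n/, /b/, /p/; each receives one epenthetic vowel.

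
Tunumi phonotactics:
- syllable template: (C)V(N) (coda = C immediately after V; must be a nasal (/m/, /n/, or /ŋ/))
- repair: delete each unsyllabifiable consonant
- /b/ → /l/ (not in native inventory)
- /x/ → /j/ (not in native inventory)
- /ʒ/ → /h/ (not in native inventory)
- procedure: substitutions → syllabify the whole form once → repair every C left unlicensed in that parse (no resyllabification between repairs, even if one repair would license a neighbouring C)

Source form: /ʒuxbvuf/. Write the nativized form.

Substitution: /ʒ/ → /h/, /x/ → /j/, /b/ → /l/, giving /hujlvuf/.
Syllabifying with onset maximization leaves /j/, /l/, /f/ stranded (only a nasal (/m/, /n/, or /ŋ/) is licensed in coda position; onsets are limited to one consonant).
Deleting the stranded consonants removes /j/, /l/, /f/.

huvu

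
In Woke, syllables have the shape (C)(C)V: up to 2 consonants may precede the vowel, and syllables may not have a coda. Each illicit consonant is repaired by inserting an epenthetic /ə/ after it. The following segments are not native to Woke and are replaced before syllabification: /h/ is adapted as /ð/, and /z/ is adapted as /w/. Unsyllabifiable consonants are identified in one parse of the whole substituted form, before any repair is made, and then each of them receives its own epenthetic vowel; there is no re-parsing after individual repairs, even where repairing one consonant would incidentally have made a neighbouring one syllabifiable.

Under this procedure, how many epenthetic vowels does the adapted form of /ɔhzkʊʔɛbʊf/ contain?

After substitution the input is /ɔðwkʊʔɛbʊf/.
The unsyllabifiable consonants are /ð/, /f/; each receives one epenthetic vowel.

2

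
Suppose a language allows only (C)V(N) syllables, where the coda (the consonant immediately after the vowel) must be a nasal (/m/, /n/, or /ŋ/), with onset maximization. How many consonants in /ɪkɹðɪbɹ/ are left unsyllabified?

4

The consonants /k/, /ɹ/, /b/, /ɹ/ cannot be parsed into a legal (C)V(N) syllable (only a nasal (/m/, /n/, or /ŋ/) is licensed in coda position; onsets are limited to one consonant).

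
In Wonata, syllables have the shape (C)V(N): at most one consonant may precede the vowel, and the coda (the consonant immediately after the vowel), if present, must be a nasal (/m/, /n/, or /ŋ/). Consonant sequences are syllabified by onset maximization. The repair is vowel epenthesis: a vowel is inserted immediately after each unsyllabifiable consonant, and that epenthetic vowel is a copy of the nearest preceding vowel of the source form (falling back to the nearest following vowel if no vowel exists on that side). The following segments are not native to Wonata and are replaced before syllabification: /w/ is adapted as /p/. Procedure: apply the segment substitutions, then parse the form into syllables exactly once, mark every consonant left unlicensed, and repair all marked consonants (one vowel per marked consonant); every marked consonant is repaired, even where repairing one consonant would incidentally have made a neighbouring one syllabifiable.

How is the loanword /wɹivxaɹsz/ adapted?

piɹivixaɹasaza

Substitution: /w/ → /p/, giving /pɹivxaɹsz/.
The consonants /p/, /v/, /ɹ/, /s/, /z/ cannot be parsed into a legal (C)V(N) syllable (only a nasal (/m/, /n/, or /ŋ/) is licensed in coda position; onsets are limited to one consonant).
Epenthesis after each stranded consonant: /p/ → /pi/, /v/ → /vi/, /ɹ/ → /ɹa/, /s/ → /sa/, /z/ → /za/.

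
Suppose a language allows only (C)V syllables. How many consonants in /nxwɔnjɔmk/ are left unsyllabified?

5

The consonants /n/, /x/, /n/, /m/, /k/ cannot be parsed into a legal (C)V syllable (no codas are permitted; onsets are limited to one consonant).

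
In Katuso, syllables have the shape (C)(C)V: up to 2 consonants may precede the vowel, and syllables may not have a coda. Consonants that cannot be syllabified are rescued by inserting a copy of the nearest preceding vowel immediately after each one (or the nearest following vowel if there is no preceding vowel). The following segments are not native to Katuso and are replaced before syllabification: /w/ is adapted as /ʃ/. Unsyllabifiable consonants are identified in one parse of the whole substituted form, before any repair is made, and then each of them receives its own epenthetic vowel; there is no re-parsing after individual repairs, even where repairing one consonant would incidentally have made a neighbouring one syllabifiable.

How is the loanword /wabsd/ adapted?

ʃabasada

Substitution: /w/ → /ʃ/, giving /ʃabsd/.
The consonants /b/, /s/, /d/ cannot be parsed into a legal (C)(C)V syllable (no codas are permitted; onsets may contain at most 2 consonants).
Inserting the epenthetic vowel yields /b/ → /ba/, /s/ → /sa/, /d/ → /da/.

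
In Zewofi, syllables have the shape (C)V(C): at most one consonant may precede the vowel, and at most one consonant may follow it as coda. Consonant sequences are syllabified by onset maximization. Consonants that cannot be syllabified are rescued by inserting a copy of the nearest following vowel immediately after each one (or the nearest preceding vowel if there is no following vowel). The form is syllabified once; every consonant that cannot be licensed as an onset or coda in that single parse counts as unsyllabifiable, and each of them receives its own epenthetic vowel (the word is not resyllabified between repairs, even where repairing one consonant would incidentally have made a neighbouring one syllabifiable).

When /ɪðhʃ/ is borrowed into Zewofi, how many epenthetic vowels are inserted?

The unsyllabifiable consonants are /h/, /ʃ/; each receives one epenthetic vowel.

2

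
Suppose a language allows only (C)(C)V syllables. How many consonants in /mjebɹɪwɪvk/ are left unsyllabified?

Syllabifying with onset maximization leaves /v/, /k/ stranded (no codas are permitted; onsets may contain at most 2 consonants).

2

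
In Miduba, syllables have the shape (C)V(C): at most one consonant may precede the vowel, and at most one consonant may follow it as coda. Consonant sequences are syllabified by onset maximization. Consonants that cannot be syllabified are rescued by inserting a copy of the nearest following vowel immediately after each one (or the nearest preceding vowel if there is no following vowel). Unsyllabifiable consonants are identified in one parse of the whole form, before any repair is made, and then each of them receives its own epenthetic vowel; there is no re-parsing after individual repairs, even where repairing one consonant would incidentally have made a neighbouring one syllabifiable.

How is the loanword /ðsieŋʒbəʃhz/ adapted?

The consonants /ð/, /ʒ/, /h/, /z/ cannot be parsed into a legal (C)V(C) syllable (at most one coda consonant is licensed; onsets are limited to one consonant).
Each unlicensed consonant becomes the onset of a new syllable: /ð/ → /ði/, /ʒ/ → /ʒə/, /h/ → /hə/, /z/ → /zə/.

ðisieŋʒəbəʃhəzə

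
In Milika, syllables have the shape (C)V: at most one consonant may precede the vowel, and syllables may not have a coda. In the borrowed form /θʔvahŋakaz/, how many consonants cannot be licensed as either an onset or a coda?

4

Syllabifying with onset maximization leaves /θ/, /ʔ/, /h/, /z/ stranded (no codas are permitted; onsets are limited to one consonant).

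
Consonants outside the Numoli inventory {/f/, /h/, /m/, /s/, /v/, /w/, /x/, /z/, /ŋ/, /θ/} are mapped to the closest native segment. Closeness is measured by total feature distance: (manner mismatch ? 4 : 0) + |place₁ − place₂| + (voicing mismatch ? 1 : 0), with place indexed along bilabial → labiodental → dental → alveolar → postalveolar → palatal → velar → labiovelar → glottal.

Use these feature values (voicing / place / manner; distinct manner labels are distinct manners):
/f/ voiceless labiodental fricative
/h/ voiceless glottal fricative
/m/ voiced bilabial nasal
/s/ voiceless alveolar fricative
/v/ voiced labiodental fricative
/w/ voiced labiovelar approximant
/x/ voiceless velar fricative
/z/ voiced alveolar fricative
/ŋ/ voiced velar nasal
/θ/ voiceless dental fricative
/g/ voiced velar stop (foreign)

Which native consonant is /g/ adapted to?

/ŋ/ is closest: manner differs (stop→nasal, +4), place distance 0 (velar→velar), same voicing; total 4. Next closest is /w/ at distance 5.

ŋ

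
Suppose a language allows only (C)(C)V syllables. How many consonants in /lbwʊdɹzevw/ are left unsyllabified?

The consonants /l/, /d/, /v/, /w/ cannot be parsed into a legal (C)(C)V syllable (no codas are permitted; onsets may contain at most 2 consonants).

4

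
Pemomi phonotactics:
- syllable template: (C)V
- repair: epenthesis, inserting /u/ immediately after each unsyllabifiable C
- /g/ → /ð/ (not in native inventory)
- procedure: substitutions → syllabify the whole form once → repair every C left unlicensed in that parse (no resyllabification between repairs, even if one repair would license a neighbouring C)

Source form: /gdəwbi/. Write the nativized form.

ðudəwubi

Substitution: /g/ → /ð/, giving /ðdəwbi/.
The consonants /ð/, /w/ cannot be parsed into a legal (C)V syllable (no codas are permitted; onsets are limited to one consonant).
Inserting the epenthetic vowel yields /ð/ → /ðu/, /w/ → /wu/.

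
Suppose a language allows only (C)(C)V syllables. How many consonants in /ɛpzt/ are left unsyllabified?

3

Under (C)(C)V, the unsyllabifiable consonants are /p/, /z/, /t/ (no codas are permitted; onsets may contain at most 2 consonants).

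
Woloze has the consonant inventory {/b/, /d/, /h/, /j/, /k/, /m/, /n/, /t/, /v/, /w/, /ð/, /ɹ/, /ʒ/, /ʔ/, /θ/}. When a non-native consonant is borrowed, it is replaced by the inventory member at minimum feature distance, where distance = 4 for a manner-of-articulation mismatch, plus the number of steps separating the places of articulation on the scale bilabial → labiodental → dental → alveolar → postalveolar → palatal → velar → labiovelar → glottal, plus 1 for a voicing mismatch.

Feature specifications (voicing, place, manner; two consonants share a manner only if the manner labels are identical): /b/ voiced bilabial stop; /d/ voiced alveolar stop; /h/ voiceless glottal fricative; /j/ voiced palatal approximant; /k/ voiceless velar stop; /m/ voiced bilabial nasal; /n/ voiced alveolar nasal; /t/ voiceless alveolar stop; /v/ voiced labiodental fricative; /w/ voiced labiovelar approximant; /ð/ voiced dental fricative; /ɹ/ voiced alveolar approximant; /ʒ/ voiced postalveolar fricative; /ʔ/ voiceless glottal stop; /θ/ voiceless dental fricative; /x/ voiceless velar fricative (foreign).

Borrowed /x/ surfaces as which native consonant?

h

/h/ is closest: same manner (fricative), place distance 2 (velar→glottal), same voicing; total 2. Next closest is /ʒ/ at distance 3.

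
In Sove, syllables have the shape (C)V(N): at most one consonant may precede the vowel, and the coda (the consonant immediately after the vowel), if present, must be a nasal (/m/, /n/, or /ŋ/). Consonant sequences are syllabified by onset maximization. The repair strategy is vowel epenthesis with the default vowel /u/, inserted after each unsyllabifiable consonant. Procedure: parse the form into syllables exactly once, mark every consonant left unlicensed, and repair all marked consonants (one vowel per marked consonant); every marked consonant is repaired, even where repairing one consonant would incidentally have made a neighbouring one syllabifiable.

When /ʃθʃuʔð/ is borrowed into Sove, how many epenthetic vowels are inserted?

The unsyllabifiable consonants are /ʃ/, /θ/, /ʔ/, /ð/; each receives one epenthetic vowel.

4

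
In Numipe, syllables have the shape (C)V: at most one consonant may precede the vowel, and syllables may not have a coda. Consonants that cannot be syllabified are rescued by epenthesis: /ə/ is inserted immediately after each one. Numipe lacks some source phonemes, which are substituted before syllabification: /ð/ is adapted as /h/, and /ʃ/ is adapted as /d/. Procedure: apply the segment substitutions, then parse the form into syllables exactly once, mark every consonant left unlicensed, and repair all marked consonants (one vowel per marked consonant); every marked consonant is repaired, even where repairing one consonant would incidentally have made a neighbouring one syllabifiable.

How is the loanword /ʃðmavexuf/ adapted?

dəhəmavexufə

Substitution: /ʃ/ → /d/, /ð/ → /h/, giving /dhmavexuf/.
Under (C)V, the unsyllabifiable consonants are /d/, /h/, /f/ (no codas are permitted; onsets are limited to one consonant).
Epenthesis after each stranded consonant: /d/ → /də/, /h/ → /hə/, /f/ → /fə/.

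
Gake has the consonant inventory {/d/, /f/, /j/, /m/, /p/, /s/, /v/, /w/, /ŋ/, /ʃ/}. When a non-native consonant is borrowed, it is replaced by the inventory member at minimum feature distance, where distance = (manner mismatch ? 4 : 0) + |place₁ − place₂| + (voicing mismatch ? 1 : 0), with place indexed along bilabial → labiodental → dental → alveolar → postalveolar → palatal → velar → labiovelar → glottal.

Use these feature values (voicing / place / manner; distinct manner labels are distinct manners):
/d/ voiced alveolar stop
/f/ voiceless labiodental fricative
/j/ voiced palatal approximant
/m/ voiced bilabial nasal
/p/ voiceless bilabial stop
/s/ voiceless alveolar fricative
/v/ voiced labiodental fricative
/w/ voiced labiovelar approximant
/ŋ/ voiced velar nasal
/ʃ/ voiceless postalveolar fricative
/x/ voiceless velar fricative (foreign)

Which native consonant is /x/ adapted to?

ʃ

/ʃ/ is closest: same manner (fricative), place distance 2 (velar→postalveolar), same voicing; total 2. Next closest is /s/ at distance 3.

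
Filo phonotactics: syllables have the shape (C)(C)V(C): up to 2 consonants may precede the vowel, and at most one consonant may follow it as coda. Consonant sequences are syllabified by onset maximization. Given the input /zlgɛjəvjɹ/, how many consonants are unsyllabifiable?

3

Under (C)(C)V(C), the unsyllabifiable consonants are /z/, /j/, /ɹ/ (at most one coda consonant is licensed; onsets may contain at most 2 consonants).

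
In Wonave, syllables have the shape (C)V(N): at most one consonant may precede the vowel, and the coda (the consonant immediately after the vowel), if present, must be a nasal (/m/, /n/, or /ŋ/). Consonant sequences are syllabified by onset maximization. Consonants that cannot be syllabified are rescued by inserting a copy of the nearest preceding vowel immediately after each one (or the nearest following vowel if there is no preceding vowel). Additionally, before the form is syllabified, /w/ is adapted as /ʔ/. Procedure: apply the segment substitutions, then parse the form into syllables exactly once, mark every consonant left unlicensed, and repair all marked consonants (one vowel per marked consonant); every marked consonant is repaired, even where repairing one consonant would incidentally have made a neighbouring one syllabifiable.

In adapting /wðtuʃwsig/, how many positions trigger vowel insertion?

5

After substitution the input is /ʔðtuʃʔsig/.
The unsyllabifiable consonants are /ʔ/, /ð/, /ʃ/, /ʔ/, /g/; each receives one epenthetic vowel.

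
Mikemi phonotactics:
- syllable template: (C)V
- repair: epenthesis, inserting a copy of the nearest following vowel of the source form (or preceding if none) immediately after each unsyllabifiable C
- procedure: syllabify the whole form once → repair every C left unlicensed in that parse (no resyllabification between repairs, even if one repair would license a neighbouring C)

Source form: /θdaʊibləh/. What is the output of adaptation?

θadaʊibələhə

Under (C)V, the unsyllabifiable consonants are /θ/, /b/, /h/ (no codas are permitted; onsets are limited to one consonant).
Inserting the epenthetic vowel yields /θ/ → /θa/, /b/ → /bə/, /h/ → /hə/.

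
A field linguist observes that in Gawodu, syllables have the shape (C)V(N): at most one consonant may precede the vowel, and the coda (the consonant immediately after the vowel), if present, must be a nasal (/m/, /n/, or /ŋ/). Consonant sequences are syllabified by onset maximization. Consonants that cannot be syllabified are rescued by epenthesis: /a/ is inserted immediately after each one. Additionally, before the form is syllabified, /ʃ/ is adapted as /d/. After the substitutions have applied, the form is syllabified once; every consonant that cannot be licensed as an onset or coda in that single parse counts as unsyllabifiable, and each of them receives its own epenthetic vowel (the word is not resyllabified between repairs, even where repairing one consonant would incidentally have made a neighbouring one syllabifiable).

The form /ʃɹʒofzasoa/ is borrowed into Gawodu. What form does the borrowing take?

Substitution: /ʃ/ → /d/, giving /dɹʒofzasoa/.
Under (C)V(N), the unsyllabifiable consonants are /d/, /ɹ/, /f/ (only a nasal (/m/, /n/, or /ŋ/) is licensed in coda position; onsets are limited to one consonant).
Each unlicensed consonant becomes the onset of a new syllable: /d/ → /da/, /ɹ/ → /ɹa/, /f/ → /fa/.

daɹaʒofazasoa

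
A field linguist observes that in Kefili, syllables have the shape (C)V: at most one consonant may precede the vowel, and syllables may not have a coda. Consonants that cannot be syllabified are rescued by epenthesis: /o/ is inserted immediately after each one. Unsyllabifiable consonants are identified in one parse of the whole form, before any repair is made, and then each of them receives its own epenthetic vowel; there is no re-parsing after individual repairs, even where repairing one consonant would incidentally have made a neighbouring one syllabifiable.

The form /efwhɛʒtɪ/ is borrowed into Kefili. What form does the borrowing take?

The consonants /f/, /w/, /ʒ/ cannot be parsed into a legal (C)V syllable (no codas are permitted; onsets are limited to one consonant).
Each unlicensed consonant becomes the onset of a new syllable: /f/ → /fo/, /w/ → /wo/, /ʒ/ → /ʒo/.

efowohɛʒotɪ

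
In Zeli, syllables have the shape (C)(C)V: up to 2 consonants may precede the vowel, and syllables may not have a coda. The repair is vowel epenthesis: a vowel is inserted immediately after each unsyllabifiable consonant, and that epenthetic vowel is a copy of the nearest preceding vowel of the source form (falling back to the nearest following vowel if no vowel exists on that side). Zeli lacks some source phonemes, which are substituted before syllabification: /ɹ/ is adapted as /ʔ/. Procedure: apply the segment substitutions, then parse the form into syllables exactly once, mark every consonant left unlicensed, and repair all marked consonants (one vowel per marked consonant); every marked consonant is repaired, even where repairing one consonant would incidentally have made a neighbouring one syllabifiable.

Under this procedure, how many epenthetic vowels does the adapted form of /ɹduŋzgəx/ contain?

2

After substitution the input is /ʔduŋzgəx/.
The unsyllabifiable consonants are /ŋ/, /x/; each receives one epenthetic vowel.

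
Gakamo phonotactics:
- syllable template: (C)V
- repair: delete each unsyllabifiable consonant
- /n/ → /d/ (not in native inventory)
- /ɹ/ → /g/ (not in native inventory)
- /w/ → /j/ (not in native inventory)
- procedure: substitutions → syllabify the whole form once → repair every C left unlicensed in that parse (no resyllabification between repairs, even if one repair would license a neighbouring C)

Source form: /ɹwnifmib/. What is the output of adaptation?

Substitution: /ɹ/ → /g/, /w/ → /j/, /n/ → /d/, giving /gjdifmib/.
The consonants /g/, /j/, /f/, /b/ cannot be parsed into a legal (C)V syllable (no codas are permitted; onsets are limited to one consonant).
Each unlicensed consonant is deleted: /g/, /j/, /f/, /b/.

dimi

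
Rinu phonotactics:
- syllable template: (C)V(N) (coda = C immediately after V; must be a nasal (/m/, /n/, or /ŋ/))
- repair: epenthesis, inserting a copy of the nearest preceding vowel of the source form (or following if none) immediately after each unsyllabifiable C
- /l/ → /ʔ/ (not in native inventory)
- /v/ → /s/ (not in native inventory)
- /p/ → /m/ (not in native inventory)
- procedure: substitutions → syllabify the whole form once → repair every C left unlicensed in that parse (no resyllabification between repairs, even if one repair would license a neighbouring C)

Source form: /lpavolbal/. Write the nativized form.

ʔamasoʔobaʔa

Substitution: /l/ → /ʔ/, /p/ → /m/, /v/ → /s/, giving /ʔmasoʔbaʔ/.
Under (C)V(N), the unsyllabifiable consonants are /ʔ/, /ʔ/, /ʔ/ (only a nasal (/m/, /n/, or /ŋ/) is licensed in coda position; onsets are limited to one consonant).
Each unlicensed consonant becomes the onset of a new syllable: /ʔ/ → /ʔa/, /ʔ/ → /ʔo/, /ʔ/ → /ʔa/.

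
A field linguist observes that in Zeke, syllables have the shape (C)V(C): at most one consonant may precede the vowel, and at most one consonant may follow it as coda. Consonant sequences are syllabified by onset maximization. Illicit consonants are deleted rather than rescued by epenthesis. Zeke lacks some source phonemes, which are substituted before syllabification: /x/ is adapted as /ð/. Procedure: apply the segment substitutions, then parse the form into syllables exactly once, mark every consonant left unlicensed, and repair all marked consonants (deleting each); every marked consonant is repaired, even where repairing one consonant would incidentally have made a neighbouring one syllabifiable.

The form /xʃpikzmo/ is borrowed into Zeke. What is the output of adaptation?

pikmo

Substitution: /x/ → /ð/, giving /ðʃpikzmo/.
The consonants /ð/, /ʃ/, /z/ cannot be parsed into a legal (C)V(C) syllable (at most one coda consonant is licensed; onsets are limited to one consonant).
Deleting the stranded consonants removes /ð/, /ʃ/, /z/.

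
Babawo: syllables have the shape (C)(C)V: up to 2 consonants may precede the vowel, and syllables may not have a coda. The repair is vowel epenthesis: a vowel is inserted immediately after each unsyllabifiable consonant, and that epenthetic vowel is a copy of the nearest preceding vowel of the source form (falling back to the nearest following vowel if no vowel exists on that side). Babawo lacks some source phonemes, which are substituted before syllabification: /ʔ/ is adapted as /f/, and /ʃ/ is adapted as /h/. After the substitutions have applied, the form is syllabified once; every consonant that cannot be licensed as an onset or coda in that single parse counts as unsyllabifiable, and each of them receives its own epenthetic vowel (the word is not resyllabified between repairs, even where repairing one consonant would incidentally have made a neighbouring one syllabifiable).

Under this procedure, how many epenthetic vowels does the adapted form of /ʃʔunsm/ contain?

After substitution the input is /hfunsm/.
The unsyllabifiable consonants are /n/, /s/, /m/; each receives one epenthetic vowel.

3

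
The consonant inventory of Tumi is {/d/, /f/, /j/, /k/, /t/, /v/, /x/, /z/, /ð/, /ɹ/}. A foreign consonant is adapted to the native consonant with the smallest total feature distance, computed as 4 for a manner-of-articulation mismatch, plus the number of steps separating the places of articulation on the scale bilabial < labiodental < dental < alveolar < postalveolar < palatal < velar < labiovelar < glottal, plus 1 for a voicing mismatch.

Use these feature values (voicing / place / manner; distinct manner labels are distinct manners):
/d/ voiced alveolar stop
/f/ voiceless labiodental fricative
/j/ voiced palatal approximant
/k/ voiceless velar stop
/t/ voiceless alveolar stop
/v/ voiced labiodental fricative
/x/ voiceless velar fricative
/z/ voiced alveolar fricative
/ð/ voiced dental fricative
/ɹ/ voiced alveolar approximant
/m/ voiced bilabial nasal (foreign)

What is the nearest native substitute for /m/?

/v/ is closest: manner differs (nasal→fricative, +4), place distance 1 (bilabial→labiodental), same voicing; total 5. Next closest is /f/ at distance 6.

v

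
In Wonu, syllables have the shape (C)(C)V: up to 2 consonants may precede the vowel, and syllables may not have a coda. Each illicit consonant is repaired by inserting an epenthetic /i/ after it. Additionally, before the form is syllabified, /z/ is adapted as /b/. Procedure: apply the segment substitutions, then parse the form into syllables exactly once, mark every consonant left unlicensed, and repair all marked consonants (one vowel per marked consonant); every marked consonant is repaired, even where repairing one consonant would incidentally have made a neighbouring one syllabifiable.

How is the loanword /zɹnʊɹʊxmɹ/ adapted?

Substitution: /z/ → /b/, giving /bɹnʊɹʊxmɹ/.
Under (C)(C)V, the unsyllabifiable consonants are /b/, /x/, /m/, /ɹ/ (no codas are permitted; onsets may contain at most 2 consonants).
Each unlicensed consonant becomes the onset of a new syllable: /b/ → /bi/, /x/ → /xi/, /m/ → /mi/, /ɹ/ → /ɹi/.

biɹnʊɹʊximiɹi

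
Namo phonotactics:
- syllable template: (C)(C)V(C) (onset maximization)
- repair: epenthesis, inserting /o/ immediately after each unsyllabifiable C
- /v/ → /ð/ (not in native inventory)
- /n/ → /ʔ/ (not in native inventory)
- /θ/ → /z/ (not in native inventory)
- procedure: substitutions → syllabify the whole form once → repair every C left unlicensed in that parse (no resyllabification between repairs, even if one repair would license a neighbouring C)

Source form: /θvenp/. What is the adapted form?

Substitution: /θ/ → /z/, /v/ → /ð/, /n/ → /ʔ/, giving /zðeʔp/.
The consonants /p/ cannot be parsed into a legal (C)(C)V(C) syllable (at most one coda consonant is licensed; onsets may contain at most 2 consonants).
Inserting the epenthetic vowel yields /p/ → /po/.

zðeʔpo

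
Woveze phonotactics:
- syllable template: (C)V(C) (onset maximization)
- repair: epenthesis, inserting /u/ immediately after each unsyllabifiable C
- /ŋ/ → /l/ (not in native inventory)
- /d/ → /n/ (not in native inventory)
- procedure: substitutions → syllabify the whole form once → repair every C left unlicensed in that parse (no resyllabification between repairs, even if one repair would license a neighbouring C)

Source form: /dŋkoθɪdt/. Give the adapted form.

nulukoθɪntu

Substitution: /d/ → /n/, /ŋ/ → /l/, giving /nlkoθɪnt/.
The consonants /n/, /l/, /t/ cannot be parsed into a legal (C)V(C) syllable (at most one coda consonant is licensed; onsets are limited to one consonant).
Each unlicensed consonant becomes the onset of a new syllable: /n/ → /nu/, /l/ → /lu/, /t/ → /tu/.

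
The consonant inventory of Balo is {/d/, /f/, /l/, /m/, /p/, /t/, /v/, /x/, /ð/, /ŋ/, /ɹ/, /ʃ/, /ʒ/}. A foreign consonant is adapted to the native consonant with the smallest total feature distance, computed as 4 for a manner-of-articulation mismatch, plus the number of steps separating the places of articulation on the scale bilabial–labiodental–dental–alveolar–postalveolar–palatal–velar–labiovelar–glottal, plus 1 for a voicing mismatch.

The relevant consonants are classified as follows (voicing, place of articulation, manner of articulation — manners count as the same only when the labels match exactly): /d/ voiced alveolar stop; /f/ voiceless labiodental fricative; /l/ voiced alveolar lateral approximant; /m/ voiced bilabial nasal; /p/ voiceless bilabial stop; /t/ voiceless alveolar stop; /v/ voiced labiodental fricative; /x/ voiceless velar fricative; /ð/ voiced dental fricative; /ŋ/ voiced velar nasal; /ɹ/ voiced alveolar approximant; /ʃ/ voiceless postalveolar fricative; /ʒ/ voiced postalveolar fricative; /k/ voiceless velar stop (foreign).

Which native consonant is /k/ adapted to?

/t/ is closest: same manner (stop), place distance 3 (velar→alveolar), same voicing; total 3. Next closest is /d/ at distance 4.

t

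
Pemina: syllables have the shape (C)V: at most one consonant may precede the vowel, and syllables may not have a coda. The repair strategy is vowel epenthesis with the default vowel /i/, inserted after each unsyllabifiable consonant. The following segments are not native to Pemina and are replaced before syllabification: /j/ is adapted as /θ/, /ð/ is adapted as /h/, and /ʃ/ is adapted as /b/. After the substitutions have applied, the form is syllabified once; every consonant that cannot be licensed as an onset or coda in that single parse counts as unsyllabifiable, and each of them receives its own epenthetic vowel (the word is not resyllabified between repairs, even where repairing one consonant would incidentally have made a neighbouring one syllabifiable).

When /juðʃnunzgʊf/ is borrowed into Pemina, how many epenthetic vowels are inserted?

After substitution the input is /θuhbnunzgʊf/.
The unsyllabifiable consonants are /h/, /b/, /n/, /z/, /f/; each receives one epenthetic vowel.

5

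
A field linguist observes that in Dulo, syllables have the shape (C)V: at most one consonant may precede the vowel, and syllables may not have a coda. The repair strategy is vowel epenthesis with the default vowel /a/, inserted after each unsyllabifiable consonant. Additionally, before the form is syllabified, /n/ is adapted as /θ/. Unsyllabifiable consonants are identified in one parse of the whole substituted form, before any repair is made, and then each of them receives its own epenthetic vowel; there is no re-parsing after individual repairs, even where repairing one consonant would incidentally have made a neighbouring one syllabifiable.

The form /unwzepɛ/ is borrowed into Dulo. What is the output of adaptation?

uθawazepɛ

Substitution: /n/ → /θ/, giving /uθwzepɛ/.
Syllabifying with onset maximization leaves /θ/, /w/ stranded (no codas are permitted; onsets are limited to one consonant).
Each unlicensed consonant becomes the onset of a new syllable: /θ/ → /θa/, /w/ → /wa/.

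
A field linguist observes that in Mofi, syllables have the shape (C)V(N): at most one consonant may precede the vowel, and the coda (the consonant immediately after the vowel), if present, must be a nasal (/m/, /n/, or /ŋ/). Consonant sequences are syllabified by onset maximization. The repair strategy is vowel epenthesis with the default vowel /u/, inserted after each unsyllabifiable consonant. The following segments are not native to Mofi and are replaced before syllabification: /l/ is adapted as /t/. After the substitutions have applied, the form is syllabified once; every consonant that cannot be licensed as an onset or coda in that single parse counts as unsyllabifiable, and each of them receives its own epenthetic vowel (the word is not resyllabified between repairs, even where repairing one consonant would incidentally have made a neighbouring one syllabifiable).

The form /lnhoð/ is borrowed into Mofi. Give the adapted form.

Substitution: /l/ → /t/, giving /tnhoð/.
The consonants /t/, /n/, /ð/ cannot be parsed into a legal (C)V(N) syllable (only a nasal (/m/, /n/, or /ŋ/) is licensed in coda position; onsets are limited to one consonant).
Inserting the epenthetic vowel yields /t/ → /tu/, /n/ → /nu/, /ð/ → /ðu/.

tunuhoðu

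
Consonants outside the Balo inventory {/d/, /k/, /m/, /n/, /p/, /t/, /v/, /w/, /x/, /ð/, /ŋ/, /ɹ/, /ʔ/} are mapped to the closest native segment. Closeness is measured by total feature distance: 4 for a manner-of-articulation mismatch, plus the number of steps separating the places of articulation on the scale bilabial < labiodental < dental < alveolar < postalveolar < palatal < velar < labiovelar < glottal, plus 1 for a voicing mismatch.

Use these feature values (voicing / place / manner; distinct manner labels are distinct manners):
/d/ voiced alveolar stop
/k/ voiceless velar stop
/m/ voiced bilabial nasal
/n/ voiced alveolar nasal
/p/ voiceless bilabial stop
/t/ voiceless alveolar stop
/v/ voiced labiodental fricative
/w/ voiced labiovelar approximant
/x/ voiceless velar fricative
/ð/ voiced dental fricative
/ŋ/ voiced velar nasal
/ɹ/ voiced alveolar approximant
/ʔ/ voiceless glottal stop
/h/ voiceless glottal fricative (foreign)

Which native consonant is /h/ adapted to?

x

/x/ is closest: same manner (fricative), place distance 2 (glottal→velar), same voicing; total 2. Next closest is /ʔ/ at distance 4.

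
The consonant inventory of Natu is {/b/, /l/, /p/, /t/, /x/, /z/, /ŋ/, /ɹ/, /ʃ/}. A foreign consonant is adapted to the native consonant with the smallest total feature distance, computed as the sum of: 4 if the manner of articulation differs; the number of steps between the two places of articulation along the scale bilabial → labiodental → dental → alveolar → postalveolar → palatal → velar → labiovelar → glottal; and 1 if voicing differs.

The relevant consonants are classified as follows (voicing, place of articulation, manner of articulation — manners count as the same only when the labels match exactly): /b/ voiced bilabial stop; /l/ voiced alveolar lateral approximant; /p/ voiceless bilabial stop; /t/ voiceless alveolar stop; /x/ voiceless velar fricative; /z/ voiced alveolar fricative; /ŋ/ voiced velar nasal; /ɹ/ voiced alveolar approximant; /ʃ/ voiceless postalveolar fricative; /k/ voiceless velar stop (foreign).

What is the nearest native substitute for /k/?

/t/ is closest: same manner (stop), place distance 3 (velar→alveolar), same voicing; total 3. Next closest is /x/ at distance 4.

t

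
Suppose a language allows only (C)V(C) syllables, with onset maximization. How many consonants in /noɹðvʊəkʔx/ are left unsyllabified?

The consonants /ð/, /ʔ/, /x/ cannot be parsed into a legal (C)V(C) syllable (at most one coda consonant is licensed; onsets are limited to one consonant).

3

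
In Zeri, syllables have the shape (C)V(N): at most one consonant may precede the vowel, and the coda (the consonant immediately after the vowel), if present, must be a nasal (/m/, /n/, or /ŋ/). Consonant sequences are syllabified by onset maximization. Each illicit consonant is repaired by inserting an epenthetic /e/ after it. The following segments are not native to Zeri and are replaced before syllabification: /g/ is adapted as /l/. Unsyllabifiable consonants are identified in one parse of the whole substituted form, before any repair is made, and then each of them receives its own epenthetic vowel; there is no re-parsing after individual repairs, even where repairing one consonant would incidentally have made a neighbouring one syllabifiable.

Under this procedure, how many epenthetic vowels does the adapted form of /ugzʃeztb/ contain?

After substitution the input is /ulzʃeztb/.
The unsyllabifiable consonants are /l/, /z/, /z/, /t/, /b/; each receives one epenthetic vowel.

5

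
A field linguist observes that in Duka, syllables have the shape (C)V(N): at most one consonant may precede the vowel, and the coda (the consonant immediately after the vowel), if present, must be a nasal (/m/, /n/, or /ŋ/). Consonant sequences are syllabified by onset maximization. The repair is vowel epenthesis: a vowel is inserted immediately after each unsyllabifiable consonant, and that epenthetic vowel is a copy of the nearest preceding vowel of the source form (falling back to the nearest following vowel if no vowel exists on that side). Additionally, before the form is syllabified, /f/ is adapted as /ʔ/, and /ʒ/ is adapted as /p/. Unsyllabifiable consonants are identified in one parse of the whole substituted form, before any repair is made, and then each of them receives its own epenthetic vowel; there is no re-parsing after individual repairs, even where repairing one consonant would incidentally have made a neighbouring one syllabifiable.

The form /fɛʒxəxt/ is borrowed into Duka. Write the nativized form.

Substitution: /f/ → /ʔ/, /ʒ/ → /p/, giving /ʔɛpxəxt/.
Syllabifying with onset maximization leaves /p/, /x/, /t/ stranded (only a nasal (/m/, /n/, or /ŋ/) is licensed in coda position; onsets are limited to one consonant).
Each unlicensed consonant becomes the onset of a new syllable: /p/ → /pɛ/, /x/ → /xə/, /t/ → /tə/.

ʔɛpɛxəxətə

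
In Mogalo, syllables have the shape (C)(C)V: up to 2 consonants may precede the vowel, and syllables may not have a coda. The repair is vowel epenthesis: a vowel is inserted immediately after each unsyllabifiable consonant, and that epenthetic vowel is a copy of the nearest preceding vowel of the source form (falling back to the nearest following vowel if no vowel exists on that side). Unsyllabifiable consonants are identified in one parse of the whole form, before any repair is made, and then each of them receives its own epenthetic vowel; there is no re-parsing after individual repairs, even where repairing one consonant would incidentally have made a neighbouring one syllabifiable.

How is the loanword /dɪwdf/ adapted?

Under (C)(C)V, the unsyllabifiable consonants are /w/, /d/, /f/ (no codas are permitted; onsets may contain at most 2 consonants).
Each unlicensed consonant becomes the onset of a new syllable: /w/ → /wɪ/, /d/ → /dɪ/, /f/ → /fɪ/.

dɪwɪdɪfɪ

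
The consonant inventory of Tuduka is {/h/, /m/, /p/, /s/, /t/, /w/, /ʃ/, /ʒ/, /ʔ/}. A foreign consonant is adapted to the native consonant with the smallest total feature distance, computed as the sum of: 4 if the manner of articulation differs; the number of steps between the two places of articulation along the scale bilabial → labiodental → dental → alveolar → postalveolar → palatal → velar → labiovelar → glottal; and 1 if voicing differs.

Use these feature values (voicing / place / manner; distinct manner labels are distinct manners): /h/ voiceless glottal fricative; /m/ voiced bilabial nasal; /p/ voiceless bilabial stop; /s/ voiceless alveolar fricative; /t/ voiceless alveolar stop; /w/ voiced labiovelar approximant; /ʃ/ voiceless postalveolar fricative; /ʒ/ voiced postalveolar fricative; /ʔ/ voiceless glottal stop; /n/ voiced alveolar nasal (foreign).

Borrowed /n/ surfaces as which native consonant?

/m/ is closest: same manner (nasal), place distance 3 (alveolar→bilabial), same voicing; total 3. Next closest is /s/ at distance 5.

m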